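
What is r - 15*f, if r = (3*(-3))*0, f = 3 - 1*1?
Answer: -30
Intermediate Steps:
f = 2 (f = 3 - 1 = 2)
r = 0 (r = -9*0 = 0)
r - 15*f = 0 - 15*2 = 0 - 30 = -30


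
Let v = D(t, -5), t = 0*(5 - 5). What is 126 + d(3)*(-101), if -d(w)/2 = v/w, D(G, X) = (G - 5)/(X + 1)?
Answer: 1261/6 ≈ 210.17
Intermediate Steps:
t = 0 (t = 0*0 = 0)
D(G, X) = (-5 + G)/(1 + X)
v = 5/4 (v = (-5 + 0)/(1 - 5) = -5/(-4) = -¼*(-5) = 5/4 ≈ 1.2500)
d(w) = -5/(2*w)
126 + d(3)*(-101) = 126 - 5/2/3*(-101) = 126 - 5/2*⅓*(-101) = 126 - ⅚*(-101) = 126 + 505/6 = 1261/6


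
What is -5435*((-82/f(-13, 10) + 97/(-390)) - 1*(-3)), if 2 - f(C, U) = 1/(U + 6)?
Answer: 520039279/2418 ≈ 2.1507e+5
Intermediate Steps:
f(C, U) = 2 - 1/(6 + U) (f(C, U) = 2 - 1/(U + 6) = 2 - 1/(6 + U))
-5435*((-82/f(-13, 10) + 97/(-390)) - 1*(-3)) = -5435*((-82*(6 + 10)/(11 + 2*10) + 97/(-390)) - 1*(-3)) = -5435*((-82*16/(11 + 20) + 97*(-1/390)) + 3) = -5435*((-82/((1/16)*31) - 97/390) + 3) = -5435*((-82/31/16 - 97/390) + 3) = -5435*((-82*16/31 - 97/390) + 3) = -5435*((-1312/31 - 97/390) + 3) = -5435*(-514687/12090 + 3) = -5435*(-478417/12090) = 520039279/2418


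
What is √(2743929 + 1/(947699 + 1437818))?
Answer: √15614853045317033998/2385517 ≈ 1656.5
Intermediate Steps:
√(2743929 + 1/(947699 + 1437818)) = √(2743929 + 1/2385517) = √(6545689276294/2385517) = √15614853045317033998/2385517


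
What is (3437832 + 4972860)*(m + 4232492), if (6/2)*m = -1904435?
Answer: 30258981198124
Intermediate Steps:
m = -1904435/3 (m = (1/3)*(-1904435) = -1904435/3 ≈ -6.3481e+5)
(3437832 + 4972860)*(m + 4232492) = (3437832 + 4972860)*(-1904435/3 + 4232492) = 8410692*(10793041/3) = 30258981198124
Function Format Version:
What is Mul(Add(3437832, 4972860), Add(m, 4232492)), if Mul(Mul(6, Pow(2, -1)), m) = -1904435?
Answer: 30258981198124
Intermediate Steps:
m = Rational(-1904435, 3) (m = Mul(Rational(1, 3), -1904435) = Rational(-1904435, 3) ≈ -6.3481e+5)
Mul(Add(3437832, 4972860), Add(m, 4232492)) = Mul(Add(3437832, 4972860), Add(Rational(-1904435, 3), 4232492)) = Mul(8410692, Rational(10793041, 3)) = 30258981198124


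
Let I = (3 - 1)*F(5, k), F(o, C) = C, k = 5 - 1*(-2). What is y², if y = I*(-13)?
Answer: 33124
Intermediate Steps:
k = 7 (k = 5 + 2 = 7)
I = 14 (I = (3 - 1)*7 = 2*7 = 14)
y = -182 (y = 14*(-13) = -182)
y² = (-182)² = 33124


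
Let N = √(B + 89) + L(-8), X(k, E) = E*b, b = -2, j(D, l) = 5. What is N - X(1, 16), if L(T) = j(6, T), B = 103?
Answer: 37 + 8*√3 ≈ 50.856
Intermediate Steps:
L(T) = 5
X(k, E) = -2*E (X(k, E) = E*(-2) = -2*E)
N = 5 + 8*√3 (N = √(103 + 89) + 5 = √192 + 5 = 8*√3 + 5 = 5 + 8*√3 ≈ 18.856)
N - X(1, 16) = (5 + 8*√3) - (-2)*16 = (5 + 8*√3) - 1*(-32) = (5 + 8*√3) + 32 = 37 + 8*√3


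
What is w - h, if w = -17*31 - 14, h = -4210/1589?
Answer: -855439/1589 ≈ -538.35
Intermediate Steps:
h = -4210/1589 (h = -4210*1/1589 = -4210/1589 ≈ -2.6495)
w = -541 (w = -527 - 14 = -541)
w - h = -541 - 1*(-4210/1589) = -541 + 4210/1589 = -855439/1589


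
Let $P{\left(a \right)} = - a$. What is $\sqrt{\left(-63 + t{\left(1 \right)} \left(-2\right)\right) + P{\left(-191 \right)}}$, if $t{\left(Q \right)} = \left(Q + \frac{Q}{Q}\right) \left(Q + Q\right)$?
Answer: $2 \sqrt{30} \approx 10.954$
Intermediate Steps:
$t{\left(Q \right)} = 2 Q \left(1 + Q\right)$ ($t{\left(Q \right)} = \left(Q + 1\right) 2 Q = \left(1 + Q\right) 2 Q = 2 Q \left(1 + Q\right)$)
$\sqrt{\left(-63 + t{\left(1 \right)} \left(-2\right)\right) + P{\left(-191 \right)}} = \sqrt{\left(-63 + 2 \cdot 1 \left(1 + 1\right) \left(-2\right)\right) - -191} = \sqrt{\left(-63 + 2 \cdot 1 \cdot 2 \left(-2\right)\right) + 191} = \sqrt{\left(-63 + 4 \left(-2\right)\right) + 191} = \sqrt{\left(-63 - 8\right) + 191} = \sqrt{-71 + 191} = \sqrt{120} = 2 \sqrt{30}$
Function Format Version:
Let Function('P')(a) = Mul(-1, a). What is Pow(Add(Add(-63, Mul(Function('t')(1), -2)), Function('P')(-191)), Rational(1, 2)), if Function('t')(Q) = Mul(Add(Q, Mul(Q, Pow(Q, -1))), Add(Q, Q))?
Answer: Mul(2, Pow(30, Rational(1, 2))) ≈ 10.954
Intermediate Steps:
Function('t')(Q) = Mul(2, Q, Add(1, Q)) (Function('t')(Q) = Mul(Add(Q, 1), Mul(2, Q)) = Mul(Add(1, Q), Mul(2, Q)) = Mul(2, Q, Add(1, Q)))
Pow(Add(Add(-63, Mul(Function('t')(1), -2)), Function('P')(-191)), Rational(1, 2)) = Pow(Add(Add(-63, Mul(Mul(2, 1, Add(1, 1)), -2)), Mul(-1, -191)), Rational(1, 2)) = Pow(Add(Add(-63, Mul(Mul(2, 1, 2), -2)), 191), Rational(1, 2)) = Pow(Add(Add(-63, Mul(4, -2)), 191), Rational(1, 2)) = Pow(Add(Add(-63, -8), 191), Rational(1, 2)) = Pow(Add(-71, 191), Rational(1, 2)) = Pow(120, Rational(1, 2)) = Mul(2, Pow(30, Rational(1, 2)))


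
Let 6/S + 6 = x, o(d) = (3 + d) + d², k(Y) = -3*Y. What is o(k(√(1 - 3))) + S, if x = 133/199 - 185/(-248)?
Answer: -3690807/226313 - 3*I*√2 ≈ -16.308 - 4.2426*I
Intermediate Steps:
o(d) = 3 + d + d²
x = 69799/49352 (x = 133*(1/199) - 185*(-1/248) = 133/199 + 185/248 = 69799/49352 ≈ 1.4143)
S = -296112/226313 (S = 6/(-6 + 69799/49352) = 6/(-226313/49352) = 6*(-49352/226313) = -296112/226313 ≈ -1.3084)
o(k(√(1 - 3))) + S = (3 - 3*√(1 - 3) + (-3*√(1 - 3))²) - 296112/226313 = (3 - 3*I*√2 + (-3*I*√2)²) - 296112/226313 = (3 - 3*I*√2 - 18) - 296112/226313 = (-15 - 3*I*√2) - 296112/226313 = -3690807/226313 - 3*I*√2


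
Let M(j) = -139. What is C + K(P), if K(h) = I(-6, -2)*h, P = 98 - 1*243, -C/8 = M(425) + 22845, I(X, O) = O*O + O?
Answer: -181938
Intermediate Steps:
I(X, O) = O + O² (I(X, O) = O² + O = O + O²)
C = -181648 (C = -8*(-139 + 22845) = -8*22706 = -181648)
P = -145 (P = 98 - 243 = -145)
K(h) = 2*h (K(h) = (-2*(1 - 2))*h = (-2*(-1))*h = 2*h)
C + K(P) = -181648 + 2*(-145) = -181648 - 290 = -181938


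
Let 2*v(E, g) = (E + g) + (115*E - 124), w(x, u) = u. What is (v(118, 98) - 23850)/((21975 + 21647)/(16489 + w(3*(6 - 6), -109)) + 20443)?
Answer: -139385610/167449981 ≈ -0.83240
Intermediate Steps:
v(E, g) = -62 + g/2 + 58*E (v(E, g) = ((E + g) + (115*E - 124))/2 = ((E + g) + (-124 + 115*E))/2 = (-124 + g + 116*E)/2 = -62 + g/2 + 58*E)
(v(118, 98) - 23850)/((21975 + 21647)/(16489 + w(3*(6 - 6), -109)) + 20443) = ((-62 + (1/2)*98 + 58*118) - 23850)/((21975 + 21647)/(16489 - 109) + 20443) = ((-62 + 49 + 6844) - 23850)/(43622/16380 + 20443) = (6831 - 23850)/(43622*(1/16380) + 20443) = -17019/(21811/8190 + 20443) = -17019/167449981/8190 = -17019*8190/167449981 = -139385610/167449981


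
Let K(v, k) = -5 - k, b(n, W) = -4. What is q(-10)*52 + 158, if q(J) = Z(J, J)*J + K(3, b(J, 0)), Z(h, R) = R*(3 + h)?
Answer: -36294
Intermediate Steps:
q(J) = -1 + J**2*(3 + J) (q(J) = (J*(3 + J))*J + (-5 - 1*(-4)) = J**2*(3 + J) + (-5 + 4) = J**2*(3 + J) - 1 = -1 + J**2*(3 + J))
q(-10)*52 + 158 = (-1 + (-10)**2*(3 - 10))*52 + 158 = (-1 + 100*(-7))*52 + 158 = (-1 - 700)*52 + 158 = -701*52 + 158 = -36452 + 158 = -36294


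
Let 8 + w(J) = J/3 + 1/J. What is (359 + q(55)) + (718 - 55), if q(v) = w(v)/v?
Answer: 9276358/9075 ≈ 1022.2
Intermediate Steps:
w(J) = -8 + 1/J + J/3 (w(J) = -8 + (J/3 + 1/J) = -8 + (1/J + J/3) = -8 + 1/J + J/3)
q(v) = (-8 + 1/v + v/3)/v
(359 + q(55)) + (718 - 55) = (359 + (⅓)*(3 + 55*(-24 + 55))/55²) + (718 - 55) = (359 + (⅓)*(1/3025)*(3 + 55*31)) + 663 = (359 + (⅓)*(1/3025)*(3 + 1705)) + 663 = (359 + (⅓)*(1/3025)*1708) + 663 = (359 + 1708/9075) + 663 = 3259633/9075 + 663 = 9276358/9075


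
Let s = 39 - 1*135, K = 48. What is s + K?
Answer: -48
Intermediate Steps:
s = -96 (s = 39 - 135 = -96)
s + K = -96 + 48 = -48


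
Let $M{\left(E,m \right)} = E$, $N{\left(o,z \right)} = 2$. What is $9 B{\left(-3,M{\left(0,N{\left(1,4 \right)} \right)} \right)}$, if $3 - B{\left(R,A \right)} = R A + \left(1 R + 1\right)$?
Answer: $45$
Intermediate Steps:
$B{\left(R,A \right)} = 2 - R - A R$ ($B{\left(R,A \right)} = 3 - \left(R A + \left(1 R + 1\right)\right) = 3 - \left(A R + \left(R + 1\right)\right) = 3 - \left(A R + \left(1 + R\right)\right) = 3 - \left(1 + R + A R\right) = 2 - R - A R$)
$9 B{\left(-3,M{\left(0,N{\left(1,4 \right)} \right)} \right)} = 9 \left(2 - -3 - 0 \left(-3\right)\right) = 9 \left(2 + 3 + 0\right) = 9 \cdot 5 = 45$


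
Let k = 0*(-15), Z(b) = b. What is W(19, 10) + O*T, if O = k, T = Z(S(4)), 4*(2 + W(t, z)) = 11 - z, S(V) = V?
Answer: -7/4 ≈ -1.7500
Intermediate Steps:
W(t, z) = 3/4 - z/4 (W(t, z) = -2 + (11 - z)/4 = -2 + (11/4 - z/4) = 3/4 - z/4)
T = 4
k = 0
O = 0
W(19, 10) + O*T = (3/4 - 1/4*10) + 0*4 = (3/4 - 5/2) + 0 = -7/4 + 0 = -7/4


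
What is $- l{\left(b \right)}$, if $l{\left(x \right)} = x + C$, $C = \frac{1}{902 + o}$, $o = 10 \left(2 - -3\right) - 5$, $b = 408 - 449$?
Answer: $\frac{38826}{947} \approx 40.999$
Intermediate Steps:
$b = -41$
$o = 45$ ($o = 10 \left(2 + 3\right) - 5 = 10 \cdot 5 - 5 = 50 - 5 = 45$)
$C = \frac{1}{947}$ ($C = \frac{1}{902 + 45} = \frac{1}{947} \approx 0.001056$)
$l{\left(x \right)} = \frac{1}{947} + x$ ($l{\left(x \right)} = x + \frac{1}{947} = \frac{1}{947} + x$)
$- l{\left(b \right)} = - (\frac{1}{947} - 41) = \left(-1\right) \left(- \frac{38826}{947}\right) = \frac{38826}{947}$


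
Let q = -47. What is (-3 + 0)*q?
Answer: 141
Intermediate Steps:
(-3 + 0)*q = (-3 + 0)*(-47) = -3*(-47) = 141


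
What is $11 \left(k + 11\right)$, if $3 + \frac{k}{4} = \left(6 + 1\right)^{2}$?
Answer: $2145$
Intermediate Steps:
$k = 184$ ($k = -12 + 4 \left(6 + 1\right)^{2} = -12 + 4 \cdot 7^{2} = -12 + 4 \cdot 49 = -12 + 196 = 184$)
$11 \left(k + 11\right) = 11 \left(184 + 11\right) = 11 \cdot 195 = 2145$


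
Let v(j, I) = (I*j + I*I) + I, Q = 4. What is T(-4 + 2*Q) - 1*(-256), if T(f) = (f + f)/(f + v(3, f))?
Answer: 2306/9 ≈ 256.22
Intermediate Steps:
v(j, I) = I + I**2 + I*j (v(j, I) = (I*j + I**2) + I = (I**2 + I*j) + I = I + I**2 + I*j)
T(f) = 2*f/(f + f*(4 + f)) (T(f) = (f + f)/(f + f*(1 + f + 3)) = (2*f)/(f + f*(4 + f)) = 2*f/(f + f*(4 + f)))
T(-4 + 2*Q) - 1*(-256) = 2/(5 + (-4 + 2*4)) - 1*(-256) = 2/(5 + (-4 + 8)) + 256 = 2/(5 + 4) + 256 = 2/9 + 256 = 2306/9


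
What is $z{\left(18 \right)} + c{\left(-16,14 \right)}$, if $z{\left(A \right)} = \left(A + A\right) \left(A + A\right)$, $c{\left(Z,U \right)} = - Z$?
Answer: $1312$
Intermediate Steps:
$z{\left(A \right)} = 4 A^{2}$ ($z{\left(A \right)} = 2 A 2 A = 4 A^{2}$)
$z{\left(18 \right)} + c{\left(-16,14 \right)} = 4 \cdot 18^{2} - -16 = 4 \cdot 324 + 16 = 1296 + 16 = 1312$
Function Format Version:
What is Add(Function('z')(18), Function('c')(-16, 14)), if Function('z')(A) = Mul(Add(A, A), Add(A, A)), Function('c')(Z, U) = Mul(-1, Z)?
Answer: 1312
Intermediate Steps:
Function('z')(A) = Mul(4, Pow(A, 2)) (Function('z')(A) = Mul(Mul(2, A), Mul(2, A)) = Mul(4, Pow(A, 2)))
Add(Function('z')(18), Function('c')(-16, 14)) = Add(Mul(4, Pow(18, 2)), Mul(-1, -16)) = Add(Mul(4, 324), 16) = Add(1296, 16) = 1312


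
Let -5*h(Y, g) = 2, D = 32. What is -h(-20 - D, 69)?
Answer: ⅖ ≈ 0.40000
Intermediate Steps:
h(Y, g) = -⅖ (h(Y, g) = -⅕*2 = -⅖)
-h(-20 - D, 69) = -1*(-⅖) = ⅖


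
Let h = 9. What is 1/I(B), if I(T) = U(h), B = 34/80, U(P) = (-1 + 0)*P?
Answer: -1/9 ≈ -0.11111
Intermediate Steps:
U(P) = -P
B = 17/40 (B = 34*(1/80) = 17/40 ≈ 0.42500)
I(T) = -9 (I(T) = -1*9 = -9)
1/I(B) = 1/(-9) = -1/9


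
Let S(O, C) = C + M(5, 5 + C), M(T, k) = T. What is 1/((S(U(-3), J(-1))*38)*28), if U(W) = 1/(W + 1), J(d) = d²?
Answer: 1/6384 ≈ 0.00015664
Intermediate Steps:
U(W) = 1/(1 + W)
S(O, C) = 5 + C (S(O, C) = C + 5 = 5 + C)
1/((S(U(-3), J(-1))*38)*28) = 1/(((5 + (-1)²)*38)*28) = 1/(((5 + 1)*38)*28) = 1/((6*38)*28) = 1/(228*28) = 1/6384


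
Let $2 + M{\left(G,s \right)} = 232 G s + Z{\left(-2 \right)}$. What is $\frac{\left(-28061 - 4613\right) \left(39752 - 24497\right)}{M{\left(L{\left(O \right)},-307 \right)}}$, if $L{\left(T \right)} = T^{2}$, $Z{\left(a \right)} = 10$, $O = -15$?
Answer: $\frac{249220935}{8012696} \approx 31.103$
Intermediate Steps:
$M{\left(G,s \right)} = 8 + 232 G s$ ($M{\left(G,s \right)} = -2 + \left(232 G s + 10\right) = -2 + \left(10 + 232 G s\right) = 8 + 232 G s$)
$\frac{\left(-28061 - 4613\right) \left(39752 - 24497\right)}{M{\left(L{\left(O \right)},-307 \right)}} = \frac{\left(-28061 - 4613\right) \left(39752 - 24497\right)}{8 + 232 \left(-15\right)^{2} \left(-307\right)} = \frac{\left(-32674\right) 15255}{8 + 232 \cdot 225 \left(-307\right)} = - \frac{498441870}{8 - 16025400} = - \frac{498441870}{-16025392} = \left(-498441870\right) \left(- \frac{1}{16025392}\right) = \frac{249220935}{8012696}$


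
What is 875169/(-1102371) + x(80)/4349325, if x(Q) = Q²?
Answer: -50657856487/63927596661 ≈ -0.79243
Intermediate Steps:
875169/(-1102371) + x(80)/4349325 = 875169/(-1102371) + 80²/4349325 = 875169*(-1/1102371) + 6400*(1/4349325) = -291723/367457 + 256/173973 = -50657856487/63927596661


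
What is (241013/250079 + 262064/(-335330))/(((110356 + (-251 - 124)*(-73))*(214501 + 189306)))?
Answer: 7641093117/2331981931880098840595 ≈ 3.2767e-12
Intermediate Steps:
(241013/250079 + 262064/(-335330))/(((110356 + (-251 - 124)*(-73))*(214501 + 189306))) = (241013*(1/250079) + 262064*(-1/335330))/(((110356 - 375*(-73))*403807)) = (241013/250079 - 131032/167665)/(((110356 + 27375)*403807)) = 7641093117/(41929495535*((137731*403807))) = (7641093117/41929495535)/55616741917 = (7641093117/41929495535)*(1/55616741917) = 7641093117/2331981931880098840595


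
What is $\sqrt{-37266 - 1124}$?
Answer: $i \sqrt{38390} \approx 195.93 i$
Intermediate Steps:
$\sqrt{-37266 - 1124} = \sqrt{-38390} = i \sqrt{38390}$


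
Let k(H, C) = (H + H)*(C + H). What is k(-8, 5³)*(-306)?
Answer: 572832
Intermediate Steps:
k(H, C) = 2*H*(C + H) (k(H, C) = (2*H)*(C + H) = 2*H*(C + H))
k(-8, 5³)*(-306) = (2*(-8)*(5³ - 8))*(-306) = (2*(-8)*(125 - 8))*(-306) = (2*(-8)*117)*(-306) = -1872*(-306) = 572832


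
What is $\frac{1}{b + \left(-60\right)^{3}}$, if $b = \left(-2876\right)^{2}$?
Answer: $\frac{1}{8055376} \approx 1.2414 \cdot 10^{-7}$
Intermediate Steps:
$b = 8271376$
$\frac{1}{b + \left(-60\right)^{3}} = \frac{1}{8271376 + \left(-60\right)^{3}} = \frac{1}{8271376 - 216000} = \frac{1}{8055376}$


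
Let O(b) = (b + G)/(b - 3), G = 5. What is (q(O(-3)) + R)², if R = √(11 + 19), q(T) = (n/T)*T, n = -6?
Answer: (6 - √30)² ≈ 0.27329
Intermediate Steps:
O(b) = (5 + b)/(-3 + b) (O(b) = (b + 5)/(b - 3) = (5 + b)/(-3 + b))
q(T) = -6 (q(T) = (-6/T)*T = -6)
R = √30 ≈ 5.4772
(q(O(-3)) + R)² = (-6 + √30)²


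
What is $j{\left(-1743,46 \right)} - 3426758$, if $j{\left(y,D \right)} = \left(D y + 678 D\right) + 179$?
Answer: $-3475569$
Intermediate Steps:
$j{\left(y,D \right)} = 179 + 678 D + D y$ ($j{\left(y,D \right)} = \left(678 D + D y\right) + 179 = 179 + 678 D + D y$)
$j{\left(-1743,46 \right)} - 3426758 = \left(179 + 678 \cdot 46 + 46 \left(-1743\right)\right) - 3426758 = \left(179 + 31188 - 80178\right) - 3426758 = -48811 - 3426758 = -3475569$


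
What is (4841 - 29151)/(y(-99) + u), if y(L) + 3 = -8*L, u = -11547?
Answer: 1105/489 ≈ 2.2597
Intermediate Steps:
y(L) = -3 - 8*L
(4841 - 29151)/(y(-99) + u) = (4841 - 29151)/((-3 - 8*(-99)) - 11547) = -24310/((-3 + 792) - 11547) = -24310/(789 - 11547) = -24310/(-10758) = -24310*(-1/10758) = 1105/489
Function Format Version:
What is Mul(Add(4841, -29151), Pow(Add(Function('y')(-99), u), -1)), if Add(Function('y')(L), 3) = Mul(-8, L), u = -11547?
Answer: Rational(1105, 489) ≈ 2.2597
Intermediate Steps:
Function('y')(L) = Add(-3, Mul(-8, L))
Mul(Add(4841, -29151), Pow(Add(Function('y')(-99), u), -1)) = Mul(Add(4841, -29151), Pow(Add(Add(-3, Mul(-8, -99)), -11547), -1)) = Mul(-24310, Pow(Add(Add(-3, 792), -11547), -1)) = Mul(-24310, Pow(Add(789, -11547), -1)) = Mul(-24310, Pow(-10758, -1)) = Mul(-24310, Rational(-1, 10758)) = Rational(1105, 489)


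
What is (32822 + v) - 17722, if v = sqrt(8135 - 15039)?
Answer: 15100 + 2*I*sqrt(1726) ≈ 15100.0 + 83.09*I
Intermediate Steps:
v = 2*I*sqrt(1726) (v = sqrt(-6904) = 2*I*sqrt(1726) ≈ 83.09*I)
(32822 + v) - 17722 = (32822 + 2*I*sqrt(1726)) - 17722 = 15100 + 2*I*sqrt(1726)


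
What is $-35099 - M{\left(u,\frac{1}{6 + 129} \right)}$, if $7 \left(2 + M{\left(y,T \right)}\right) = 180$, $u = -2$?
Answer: $- \frac{245859}{7} \approx -35123.0$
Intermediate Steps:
$M{\left(y,T \right)} = \frac{166}{7}$ ($M{\left(y,T \right)} = -2 + \frac{1}{7} \cdot 180 = -2 + \frac{180}{7} = \frac{166}{7}$)
$-35099 - M{\left(u,\frac{1}{6 + 129} \right)} = -35099 - \frac{166}{7} = - \frac{245859}{7}$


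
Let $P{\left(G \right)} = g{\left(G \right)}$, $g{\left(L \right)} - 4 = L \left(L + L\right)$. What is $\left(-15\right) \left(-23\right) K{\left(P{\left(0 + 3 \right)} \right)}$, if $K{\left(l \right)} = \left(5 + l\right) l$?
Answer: $204930$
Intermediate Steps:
$g{\left(L \right)} = 4 + 2 L^{2}$ ($g{\left(L \right)} = 4 + L \left(L + L\right) = 4 + L 2 L = 4 + 2 L^{2}$)
$P{\left(G \right)} = 4 + 2 G^{2}$
$K{\left(l \right)} = l \left(5 + l\right)$
$\left(-15\right) \left(-23\right) K{\left(P{\left(0 + 3 \right)} \right)} = \left(-15\right) \left(-23\right) \left(4 + 2 \left(0 + 3\right)^{2}\right) \left(5 + \left(4 + 2 \left(0 + 3\right)^{2}\right)\right) = 345 \left(4 + 2 \cdot 3^{2}\right) \left(5 + \left(4 + 2 \cdot 3^{2}\right)\right) = 345 \left(4 + 2 \cdot 9\right) \left(5 + \left(4 + 2 \cdot 9\right)\right) = 345 \left(4 + 18\right) \left(5 + \left(4 + 18\right)\right) = 345 \cdot 22 \left(5 + 22\right) = 345 \cdot 22 \cdot 27 = 345 \cdot 594 = 204930$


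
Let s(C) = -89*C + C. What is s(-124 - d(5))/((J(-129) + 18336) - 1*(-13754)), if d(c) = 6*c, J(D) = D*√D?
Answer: 434883680/1031914789 + 1748208*I*√129/1031914789 ≈ 0.42143 + 0.019242*I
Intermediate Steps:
J(D) = D^(3/2)
s(C) = -88*C
s(-124 - d(5))/((J(-129) + 18336) - 1*(-13754)) = (-88*(-124 - 6*5))/(((-129)^(3/2) + 18336) - 1*(-13754)) = (-88*(-124 - 1*30))/((-129*I*√129 + 18336) + 13754) = (-88*(-124 - 30))/((18336 - 129*I*√129) + 13754) = (-88*(-154))/(32090 - 129*I*√129) = 13552/(32090 - 129*I*√129)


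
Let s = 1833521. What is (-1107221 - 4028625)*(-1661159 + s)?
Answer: -885224688252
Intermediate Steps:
(-1107221 - 4028625)*(-1661159 + s) = (-1107221 - 4028625)*(-1661159 + 1833521) = -5135846*172362 = -885224688252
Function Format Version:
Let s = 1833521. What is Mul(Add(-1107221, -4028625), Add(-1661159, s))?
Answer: -885224688252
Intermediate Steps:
Mul(Add(-1107221, -4028625), Add(-1661159, s)) = Mul(Add(-1107221, -4028625), Add(-1661159, 1833521)) = Mul(-5135846, 172362) = -885224688252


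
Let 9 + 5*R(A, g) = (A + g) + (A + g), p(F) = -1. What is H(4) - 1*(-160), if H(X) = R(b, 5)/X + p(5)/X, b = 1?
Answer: 1599/10 ≈ 159.90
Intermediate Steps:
R(A, g) = -9/5 + 2*A/5 + 2*g/5 (R(A, g) = -9/5 + ((A + g) + (A + g))/5 = -9/5 + (2*A + 2*g)/5 = -9/5 + (2*A/5 + 2*g/5) = -9/5 + 2*A/5 + 2*g/5)
H(X) = -2/(5*X) (H(X) = (-9/5 + (⅖)*1 + (⅖)*5)/X - 1/X = (-9/5 + ⅖ + 2)/X - 1/X = 3/(5*X) - 1/X = -2/(5*X))
H(4) - 1*(-160) = -⅖/4 - 1*(-160) = -⅖*¼ + 160 = -⅒ + 160 = 1599/10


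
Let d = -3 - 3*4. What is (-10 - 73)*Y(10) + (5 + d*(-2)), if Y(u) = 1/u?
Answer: 267/10 ≈ 26.700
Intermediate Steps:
d = -15 (d = -3 - 12 = -15)
(-10 - 73)*Y(10) + (5 + d*(-2)) = (-10 - 73)/10 + (5 - 15*(-2)) = -83*1/10 + (5 + 30) = -83/10 + 35 = 267/10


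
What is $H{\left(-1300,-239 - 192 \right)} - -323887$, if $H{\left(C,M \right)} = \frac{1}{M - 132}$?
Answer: $\frac{182348380}{563} \approx 3.2389 \cdot 10^{5}$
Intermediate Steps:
$H{\left(C,M \right)} = \frac{1}{-132 + M}$
$H{\left(-1300,-239 - 192 \right)} - -323887 = \frac{1}{-132 - 431} - -323887 = \frac{1}{-132 - 431} + 323887 = \frac{1}{-563} + 323887 = - \frac{1}{563} + 323887 = \frac{182348380}{563}$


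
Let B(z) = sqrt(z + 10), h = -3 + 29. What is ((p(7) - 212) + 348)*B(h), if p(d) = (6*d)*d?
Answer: 2580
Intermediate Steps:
p(d) = 6*d**2
h = 26
B(z) = sqrt(10 + z)
((p(7) - 212) + 348)*B(h) = ((6*7**2 - 212) + 348)*sqrt(10 + 26) = ((6*49 - 212) + 348)*sqrt(36) = ((294 - 212) + 348)*6 = (82 + 348)*6 = 430*6 = 2580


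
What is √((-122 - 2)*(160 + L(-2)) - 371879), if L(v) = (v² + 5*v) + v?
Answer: I*√390727 ≈ 625.08*I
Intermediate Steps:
L(v) = v² + 6*v
√((-122 - 2)*(160 + L(-2)) - 371879) = √((-122 - 2)*(160 - 2*(6 - 2)) - 371879) = √(-124*(160 - 2*4) - 371879) = √(-124*(160 - 8) - 371879) = √(-124*152 - 371879) = √(-18848 - 371879) = √(-390727) = I*√390727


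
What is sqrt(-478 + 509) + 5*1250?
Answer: 6250 + sqrt(31) ≈ 6255.6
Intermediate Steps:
sqrt(-478 + 509) + 5*1250 = sqrt(31) + 6250 = 6250 + sqrt(31)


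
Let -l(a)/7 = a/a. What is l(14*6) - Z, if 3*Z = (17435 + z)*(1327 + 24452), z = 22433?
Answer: -342585731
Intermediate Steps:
l(a) = -7 (l(a) = -7*a/a = -7*1 = -7)
Z = 342585724 (Z = ((17435 + 22433)*(1327 + 24452))/3 = (39868*25779)/3 = (1/3)*1027757172 = 342585724)
l(14*6) - Z = -7 - 1*342585724 = -7 - 342585724 = -342585731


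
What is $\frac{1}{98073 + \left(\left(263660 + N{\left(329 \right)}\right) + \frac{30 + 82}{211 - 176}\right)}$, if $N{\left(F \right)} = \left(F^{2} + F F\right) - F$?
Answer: $\frac{5}{2889446} \approx 1.7304 \cdot 10^{-6}$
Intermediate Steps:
$N{\left(F \right)} = - F + 2 F^{2}$ ($N{\left(F \right)} = \left(F^{2} + F^{2}\right) - F = 2 F^{2} - F = - F + 2 F^{2}$)
$\frac{1}{98073 + \left(\left(263660 + N{\left(329 \right)}\right) + \frac{30 + 82}{211 - 176}\right)} = \frac{1}{98073 + \left(\left(263660 + 329 \left(-1 + 2 \cdot 329\right)\right) + \frac{30 + 82}{211 - 176}\right)} = \frac{1}{98073 + \left(\left(263660 + 329 \left(-1 + 658\right)\right) + \frac{1}{35} \cdot 112\right)} = \frac{1}{98073 + \left(\left(263660 + 329 \cdot 657\right) + \frac{1}{35} \cdot 112\right)} = \frac{1}{98073 + \left(\left(263660 + 216153\right) + \frac{16}{5}\right)} = \frac{1}{98073 + \left(479813 + \frac{16}{5}\right)} = \frac{1}{98073 + \frac{2399081}{5}} = \frac{1}{\frac{2889446}{5}} = \frac{5}{2889446}$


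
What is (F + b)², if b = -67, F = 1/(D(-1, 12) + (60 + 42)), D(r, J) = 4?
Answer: 50424201/11236 ≈ 4487.7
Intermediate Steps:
F = 1/106 (F = 1/(4 + (60 + 42)) = 1/(4 + 102) = 1/106 ≈ 0.0094340)
(F + b)² = (1/106 - 67)² = (-7101/106)² = 50424201/11236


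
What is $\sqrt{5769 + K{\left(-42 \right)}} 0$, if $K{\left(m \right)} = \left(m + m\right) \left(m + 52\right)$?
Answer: $0$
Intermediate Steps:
$K{\left(m \right)} = 2 m \left(52 + m\right)$
$\sqrt{5769 + K{\left(-42 \right)}} 0 = \sqrt{5769 + 2 \left(-42\right) \left(52 - 42\right)} 0 = \sqrt{5769 + 2 \left(-42\right) 10} \cdot 0 = \sqrt{5769 - 840} \cdot 0 = \sqrt{4929} \cdot 0 = 0$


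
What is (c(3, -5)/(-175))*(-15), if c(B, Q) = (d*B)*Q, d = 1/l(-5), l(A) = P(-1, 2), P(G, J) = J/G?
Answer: 9/14 ≈ 0.64286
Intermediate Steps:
l(A) = -2 (l(A) = 2/(-1) = 2*(-1) = -2)
d = -½ (d = 1/(-2) = -½ ≈ -0.50000)
c(B, Q) = -B*Q/2 (c(B, Q) = (-B/2)*Q = -B*Q/2)
(c(3, -5)/(-175))*(-15) = (-½*3*(-5)/(-175))*(-15) = ((15/2)*(-1/175))*(-15) = -3/70*(-15) = 9/14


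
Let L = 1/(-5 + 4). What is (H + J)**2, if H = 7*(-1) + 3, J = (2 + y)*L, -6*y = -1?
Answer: 1369/36 ≈ 38.028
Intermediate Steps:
L = -1 (L = 1/(-1) = -1)
y = 1/6 (y = -1/6*(-1) = 1/6 ≈ 0.16667)
J = -13/6 (J = (2 + 1/6)*(-1) = (13/6)*(-1) = -13/6 ≈ -2.1667)
H = -4 (H = -7 + 3 = -4)
(H + J)**2 = (-4 - 13/6)**2 = (-37/6)**2 = 1369/36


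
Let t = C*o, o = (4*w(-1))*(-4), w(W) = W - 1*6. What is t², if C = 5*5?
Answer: 7840000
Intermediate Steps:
w(W) = -6 + W (w(W) = W - 6 = -6 + W)
o = 112 (o = (4*(-6 - 1))*(-4) = (4*(-7))*(-4) = -28*(-4) = 112)
C = 25
t = 2800 (t = 25*112 = 2800)
t² = 2800² = 7840000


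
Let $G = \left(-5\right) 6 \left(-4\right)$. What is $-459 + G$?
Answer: $-339$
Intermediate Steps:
$G = 120$ ($G = \left(-30\right) \left(-4\right) = 120$)
$-459 + G = -459 + 120 = -339$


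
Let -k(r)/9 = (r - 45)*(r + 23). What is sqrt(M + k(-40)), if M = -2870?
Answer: 5*I*sqrt(635) ≈ 126.0*I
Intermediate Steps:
k(r) = -9*(-45 + r)*(23 + r) (k(r) = -9*(r - 45)*(r + 23) = -9*(-45 + r)*(23 + r))
sqrt(M + k(-40)) = sqrt(-2870 + (9315 - 9*(-40)**2 + 198*(-40))) = sqrt(-2870 + (9315 - 9*1600 - 7920)) = sqrt(-2870 + (9315 - 14400 - 7920)) = sqrt(-2870 - 13005) = sqrt(-15875) = 5*I*sqrt(635)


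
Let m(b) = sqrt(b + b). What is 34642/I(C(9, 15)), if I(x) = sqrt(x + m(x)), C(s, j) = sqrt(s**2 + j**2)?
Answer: 34642/sqrt(3*sqrt(34) + 2**(3/4)*sqrt(3)*17**(1/4)) ≈ 7160.2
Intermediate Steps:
m(b) = sqrt(2)*sqrt(b) (m(b) = sqrt(2*b) = sqrt(2)*sqrt(b))
C(s, j) = sqrt(j**2 + s**2)
I(x) = sqrt(x + sqrt(2)*sqrt(x))
34642/I(C(9, 15)) = 34642/(sqrt(sqrt(15**2 + 9**2) + sqrt(2)*sqrt(sqrt(15**2 + 9**2)))) = 34642/(sqrt(sqrt(225 + 81) + sqrt(2)*sqrt(sqrt(225 + 81)))) = 34642/(sqrt(sqrt(306) + sqrt(2)*sqrt(sqrt(306)))) = 34642/(sqrt(3*sqrt(34) + sqrt(2)*sqrt(3*sqrt(34)))) = 34642/(sqrt(3*sqrt(34) + sqrt(2)*(sqrt(3)*34**(1/4)))) = 34642/(sqrt(3*sqrt(34) + 2**(3/4)*sqrt(3)*17**(1/4))) = 34642/sqrt(3*sqrt(34) + 2**(3/4)*sqrt(3)*17**(1/4))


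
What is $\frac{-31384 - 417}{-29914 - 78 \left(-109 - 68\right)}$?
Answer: $\frac{31801}{16108} \approx 1.9742$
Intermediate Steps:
$\frac{-31384 - 417}{-29914 - 78 \left(-109 - 68\right)} = - \frac{31801}{-29914 - -13806} = - \frac{31801}{-29914 + 13806} = - \frac{31801}{-16108} = \left(-31801\right) \left(- \frac{1}{16108}\right) = \frac{31801}{16108}$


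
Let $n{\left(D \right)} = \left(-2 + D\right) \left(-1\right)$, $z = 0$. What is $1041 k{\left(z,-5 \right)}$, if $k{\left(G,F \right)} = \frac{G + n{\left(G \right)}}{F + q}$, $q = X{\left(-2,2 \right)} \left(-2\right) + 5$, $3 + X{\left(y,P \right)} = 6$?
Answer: $-347$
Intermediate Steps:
$X{\left(y,P \right)} = 3$ ($X{\left(y,P \right)} = -3 + 6 = 3$)
$q = -1$ ($q = 3 \left(-2\right) + 5 = -6 + 5 = -1$)
$n{\left(D \right)} = 2 - D$
$k{\left(G,F \right)} = \frac{2}{-1 + F}$ ($k{\left(G,F \right)} = \frac{G - \left(-2 + G\right)}{F - 1} = \frac{2}{-1 + F}$)
$1041 k{\left(z,-5 \right)} = 1041 \frac{2}{-1 - 5} = 1041 \frac{2}{-6} = 1041 \cdot 2 \left(- \frac{1}{6}\right) = 1041 \left(- \frac{1}{3}\right) = -347$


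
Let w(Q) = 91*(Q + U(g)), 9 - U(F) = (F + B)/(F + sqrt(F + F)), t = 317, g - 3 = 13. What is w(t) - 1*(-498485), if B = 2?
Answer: 528034 + 117*sqrt(2)/4 ≈ 5.2808e+5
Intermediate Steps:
g = 16 (g = 3 + 13 = 16)
U(F) = 9 - (2 + F)/(F + sqrt(2)*sqrt(F)) (U(F) = 9 - (F + 2)/(F + sqrt(F + F)) = 9 - (2 + F)/(F + sqrt(2*F)) = 9 - (2 + F)/(F + sqrt(2)*sqrt(F)))
w(Q) = 91*Q + 91*(126 + 36*sqrt(2))/(16 + 4*sqrt(2)) (w(Q) = 91*(Q + (-2 + 8*16 + 9*sqrt(2)*sqrt(16))/(16 + sqrt(2)*sqrt(16))) = 91*(Q + (-2 + 128 + 9*sqrt(2)*4)/(16 + sqrt(2)*4)) = 91*(Q + (-2 + 128 + 36*sqrt(2))/(16 + 4*sqrt(2))) = 91*(Q + (126 + 36*sqrt(2))/(16 + 4*sqrt(2))) = 91*Q + 91*(126 + 36*sqrt(2))/(16 + 4*sqrt(2)))
w(t) - 1*(-498485) = (702 + 91*317 + 117*sqrt(2)/4) - 1*(-498485) = (702 + 28847 + 117*sqrt(2)/4) + 498485 = (29549 + 117*sqrt(2)/4) + 498485 = 528034 + 117*sqrt(2)/4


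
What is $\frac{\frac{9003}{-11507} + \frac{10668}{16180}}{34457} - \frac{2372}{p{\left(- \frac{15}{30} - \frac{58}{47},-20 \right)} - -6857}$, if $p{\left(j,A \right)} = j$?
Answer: $- \frac{71521253684479402}{206699896694852945} \approx -0.34601$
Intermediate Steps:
$\frac{\frac{9003}{-11507} + \frac{10668}{16180}}{34457} - \frac{2372}{p{\left(- \frac{15}{30} - \frac{58}{47},-20 \right)} - -6857} = \frac{\frac{9003}{-11507} + \frac{10668}{16180}}{34457} - \frac{2372}{\left(- \frac{15}{30} - \frac{58}{47}\right) - -6857} = \left(9003 \left(- \frac{1}{11507}\right) + 10668 \cdot \frac{1}{16180}\right) \frac{1}{34457} - \frac{2372}{\left(\left(-15\right) \frac{1}{30} - \frac{58}{47}\right) + 6857} = \left(- \frac{9003}{11507} + \frac{2667}{4045}\right) \frac{1}{34457} - \frac{2372}{\left(- \frac{1}{2} - \frac{58}{47}\right) + 6857} = \left(- \frac{5727966}{46545815}\right) \frac{1}{34457} - \frac{2372}{- \frac{163}{94} + 6857} = - \frac{5727966}{1603829147455} - \frac{2372}{\frac{644395}{94}} = - \frac{5727966}{1603829147455} - \frac{222968}{644395} = - \frac{71521253684479402}{206699896694852945}$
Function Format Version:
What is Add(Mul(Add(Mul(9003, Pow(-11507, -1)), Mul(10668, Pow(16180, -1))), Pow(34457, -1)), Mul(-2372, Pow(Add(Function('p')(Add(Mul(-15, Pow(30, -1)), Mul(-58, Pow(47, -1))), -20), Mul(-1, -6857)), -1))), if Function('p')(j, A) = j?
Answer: Rational(-71521253684479402, 206699896694852945) ≈ -0.34601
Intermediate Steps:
Add(Mul(Add(Mul(9003, Pow(-11507, -1)), Mul(10668, Pow(16180, -1))), Pow(34457, -1)), Mul(-2372, Pow(Add(Function('p')(Add(Mul(-15, Pow(30, -1)), Mul(-58, Pow(47, -1))), -20), Mul(-1, -6857)), -1))) = Add(Mul(Add(Mul(9003, Pow(-11507, -1)), Mul(10668, Pow(16180, -1))), Pow(34457, -1)), Mul(-2372, Pow(Add(Add(Mul(-15, Pow(30, -1)), Mul(-58, Pow(47, -1))), Mul(-1, -6857)), -1))) = Add(Mul(Add(Mul(9003, Rational(-1, 11507)), Mul(10668, Rational(1, 16180))), Rational(1, 34457)), Mul(-2372, Pow(Add(Add(Mul(-15, Rational(1, 30)), Mul(-58, Rational(1, 47))), 6857), -1))) = Add(Mul(Add(Rational(-9003, 11507), Rational(2667, 4045)), Rational(1, 34457)), Mul(-2372, Pow(Add(Add(Rational(-1, 2), Rational(-58, 47)), 6857), -1))) = Add(Mul(Rational(-5727966, 46545815), Rational(1, 34457)), Mul(-2372, Pow(Add(Rational(-163, 94), 6857), -1))) = Add(Rational(-5727966, 1603829147455), Mul(-2372, Pow(Rational(644395, 94), -1))) = Add(Rational(-5727966, 1603829147455), Mul(-2372, Rational(94, 644395))) = Add(Rational(-5727966, 1603829147455), Rational(-222968, 644395)) = Rational(-71521253684479402, 206699896694852945)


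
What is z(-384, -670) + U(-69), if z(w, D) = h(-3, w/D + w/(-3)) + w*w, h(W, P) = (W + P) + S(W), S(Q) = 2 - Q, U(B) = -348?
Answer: 49324922/335 ≈ 1.4724e+5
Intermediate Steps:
h(W, P) = 2 + P (h(W, P) = (W + P) + (2 - W) = (P + W) + (2 - W) = 2 + P)
z(w, D) = 2 + w² - w/3 + w/D (z(w, D) = (2 + (w/D + w/(-3))) + w*w = (2 + (w/D + w*(-⅓))) + w² = (2 + (w/D - w/3)) + w² = (2 + (-w/3 + w/D)) + w² = (2 - w/3 + w/D) + w² = 2 + w² - w/3 + w/D)
z(-384, -670) + U(-69) = (2 + (-384)² - ⅓*(-384) - 384/(-670)) - 348 = (2 + 147456 + 128 - 384*(-1/670)) - 348 = (2 + 147456 + 128 + 192/335) - 348 = 49441502/335 - 348 = 49324922/335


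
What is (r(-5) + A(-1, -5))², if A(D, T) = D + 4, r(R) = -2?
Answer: 1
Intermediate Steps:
A(D, T) = 4 + D
(r(-5) + A(-1, -5))² = (-2 + (4 - 1))² = (-2 + 3)² = 1² = 1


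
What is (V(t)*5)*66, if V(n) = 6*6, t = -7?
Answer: 11880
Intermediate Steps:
V(n) = 36
(V(t)*5)*66 = (36*5)*66 = 180*66 = 11880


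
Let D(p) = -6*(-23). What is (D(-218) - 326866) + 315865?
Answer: -10863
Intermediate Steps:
D(p) = 138
(D(-218) - 326866) + 315865 = (138 - 326866) + 315865 = -326728 + 315865 = -10863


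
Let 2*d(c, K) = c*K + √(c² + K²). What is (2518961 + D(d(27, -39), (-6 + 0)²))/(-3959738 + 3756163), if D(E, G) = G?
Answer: -2518997/203575 ≈ -12.374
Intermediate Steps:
d(c, K) = √(K² + c²)/2 + K*c/2 (d(c, K) = (c*K + √(c² + K²))/2 = (K*c + √(K² + c²))/2 = (√(K² + c²) + K*c)/2 = √(K² + c²)/2 + K*c/2)
(2518961 + D(d(27, -39), (-6 + 0)²))/(-3959738 + 3756163) = (2518961 + (-6 + 0)²)/(-3959738 + 3756163) = (2518961 + (-6)²)/(-203575) = (2518961 + 36)*(-1/203575) = 2518997*(-1/203575) = -2518997/203575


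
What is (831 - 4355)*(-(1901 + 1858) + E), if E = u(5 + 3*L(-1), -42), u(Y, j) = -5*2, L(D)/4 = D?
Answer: 13281956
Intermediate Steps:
L(D) = 4*D
u(Y, j) = -10
E = -10
(831 - 4355)*(-(1901 + 1858) + E) = (831 - 4355)*(-(1901 + 1858) - 10) = -3524*(-1*3759 - 10) = -3524*(-3759 - 10) = -3524*(-3769) = 13281956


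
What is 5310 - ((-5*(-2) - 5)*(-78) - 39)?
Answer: 5739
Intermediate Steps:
5310 - ((-5*(-2) - 5)*(-78) - 39) = 5310 - ((10 - 5)*(-78) - 39) = 5310 - (5*(-78) - 39) = 5310 - (-390 - 39) = 5310 - 1*(-429) = 5310 + 429 = 5739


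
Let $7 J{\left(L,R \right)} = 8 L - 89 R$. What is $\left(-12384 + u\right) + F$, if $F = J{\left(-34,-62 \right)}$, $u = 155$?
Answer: $- \frac{80357}{7} \approx -11480.0$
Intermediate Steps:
$J{\left(L,R \right)} = - \frac{89 R}{7} + \frac{8 L}{7}$ ($J{\left(L,R \right)} = \frac{8 L - 89 R}{7} = \frac{- 89 R + 8 L}{7} = - \frac{89 R}{7} + \frac{8 L}{7}$)
$F = \frac{5246}{7}$ ($F = \left(- \frac{89}{7}\right) \left(-62\right) + \frac{8}{7} \left(-34\right) = \frac{5518}{7} - \frac{272}{7} = \frac{5246}{7} \approx 749.43$)
$\left(-12384 + u\right) + F = \left(-12384 + 155\right) + \frac{5246}{7} = -12229 + \frac{5246}{7} = - \frac{80357}{7}$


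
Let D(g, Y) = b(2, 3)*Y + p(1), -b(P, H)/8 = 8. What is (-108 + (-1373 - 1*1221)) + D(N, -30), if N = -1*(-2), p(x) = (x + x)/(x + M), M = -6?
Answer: -3912/5 ≈ -782.40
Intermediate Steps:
b(P, H) = -64 (b(P, H) = -8*8 = -64)
p(x) = 2*x/(-6 + x) (p(x) = (x + x)/(x - 6) = (2*x)/(-6 + x) = 2*x/(-6 + x))
N = 2
D(g, Y) = -2/5 - 64*Y (D(g, Y) = -64*Y + 2*1/(-6 + 1) = -64*Y + 2*1/(-5) = -64*Y + 2*1*(-1/5) = -64*Y - 2/5 = -2/5 - 64*Y)
(-108 + (-1373 - 1*1221)) + D(N, -30) = (-108 + (-1373 - 1*1221)) + (-2/5 - 64*(-30)) = (-108 + (-1373 - 1221)) + (-2/5 + 1920) = (-108 - 2594) + 9598/5 = -2702 + 9598/5 = -3912/5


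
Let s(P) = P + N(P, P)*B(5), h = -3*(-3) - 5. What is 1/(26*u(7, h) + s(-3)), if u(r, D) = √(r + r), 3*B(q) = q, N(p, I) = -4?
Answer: 87/84335 + 234*√14/84335 ≈ 0.011413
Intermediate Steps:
h = 4 (h = 9 - 5 = 4)
B(q) = q/3
s(P) = -20/3 + P (s(P) = P - 4*5/3 = P - 20/3 = -20/3 + P)
u(r, D) = √2*√r (u(r, D) = √(2*r) = √2*√r)
1/(26*u(7, h) + s(-3)) = 1/(26*(√2*√7) + (-20/3 - 3)) = 1/(26*√14 - 29/3) = 1/(-29/3 + 26*√14)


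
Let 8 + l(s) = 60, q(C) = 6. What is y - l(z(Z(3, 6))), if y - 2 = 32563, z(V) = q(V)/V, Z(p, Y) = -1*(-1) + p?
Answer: 32513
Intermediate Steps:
Z(p, Y) = 1 + p
z(V) = 6/V
l(s) = 52 (l(s) = -8 + 60 = 52)
y = 32565 (y = 2 + 32563 = 32565)
y - l(z(Z(3, 6))) = 32565 - 1*52 = 32565 - 52 = 32513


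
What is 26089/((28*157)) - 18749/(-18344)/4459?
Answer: 76216269691/12841955672 ≈ 5.9349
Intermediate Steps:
26089/((28*157)) - 18749/(-18344)/4459 = 26089/4396 - 18749*(-1/18344)*(1/4459) = 26089*(1/4396) + (18749/18344)*(1/4459) = 3727/628 + 18749/81795896 = 76216269691/12841955672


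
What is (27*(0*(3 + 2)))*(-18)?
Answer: 0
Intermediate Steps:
(27*(0*(3 + 2)))*(-18) = (27*(0*5))*(-18) = (27*0)*(-18) = 0*(-18) = 0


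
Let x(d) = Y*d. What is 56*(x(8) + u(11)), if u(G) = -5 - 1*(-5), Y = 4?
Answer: 1792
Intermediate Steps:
u(G) = 0 (u(G) = -5 + 5 = 0)
x(d) = 4*d
56*(x(8) + u(11)) = 56*(4*8 + 0) = 56*(32 + 0) = 56*32 = 1792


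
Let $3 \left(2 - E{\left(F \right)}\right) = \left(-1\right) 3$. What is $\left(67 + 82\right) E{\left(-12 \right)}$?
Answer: $447$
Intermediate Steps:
$E{\left(F \right)} = 3$ ($E{\left(F \right)} = 2 - \frac{\left(-1\right) 3}{3} = 2 - -1 = 2 + 1 = 3$)
$\left(67 + 82\right) E{\left(-12 \right)} = \left(67 + 82\right) 3 = 149 \cdot 3 = 447$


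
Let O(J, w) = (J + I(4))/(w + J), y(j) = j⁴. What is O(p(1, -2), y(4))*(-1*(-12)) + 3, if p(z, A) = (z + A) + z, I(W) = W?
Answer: 51/16 ≈ 3.1875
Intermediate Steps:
p(z, A) = A + 2*z (p(z, A) = (A + z) + z = A + 2*z)
O(J, w) = (4 + J)/(J + w) (O(J, w) = (J + 4)/(w + J) = (4 + J)/(J + w))
O(p(1, -2), y(4))*(-1*(-12)) + 3 = ((4 + (-2 + 2*1))/((-2 + 2*1) + 4⁴))*(-1*(-12)) + 3 = ((4 + (-2 + 2))/((-2 + 2) + 256))*12 + 3 = ((4 + 0)/(0 + 256))*12 + 3 = (4/256)*12 + 3 = ((1/256)*4)*12 + 3 = (1/64)*12 + 3 = 3/16 + 3 = 51/16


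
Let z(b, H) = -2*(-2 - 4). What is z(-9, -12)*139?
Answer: 1668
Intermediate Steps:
z(b, H) = 12 (z(b, H) = -2*(-6) = 12)
z(-9, -12)*139 = 12*139 = 1668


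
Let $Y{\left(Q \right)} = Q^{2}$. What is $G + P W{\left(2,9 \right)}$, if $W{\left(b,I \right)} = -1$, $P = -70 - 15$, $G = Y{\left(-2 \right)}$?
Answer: $89$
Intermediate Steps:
$G = 4$ ($G = \left(-2\right)^{2} = 4$)
$P = -85$
$G + P W{\left(2,9 \right)} = 4 - -85 = 4 + 85 = 89$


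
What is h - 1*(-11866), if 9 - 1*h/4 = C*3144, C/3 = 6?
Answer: -214466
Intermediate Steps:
C = 18 (C = 3*6 = 18)
h = -226332 (h = 36 - 72*3144 = 36 - 4*56592 = 36 - 226368 = -226332)
h - 1*(-11866) = -226332 - 1*(-11866) = -226332 + 11866 = -214466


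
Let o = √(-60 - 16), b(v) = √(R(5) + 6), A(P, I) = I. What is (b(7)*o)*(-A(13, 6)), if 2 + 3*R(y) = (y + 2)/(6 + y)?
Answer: -12*I*√12749/11 ≈ -123.18*I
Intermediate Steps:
R(y) = -⅔ + (2 + y)/(3*(6 + y)) (R(y) = -⅔ + ((y + 2)/(6 + y))/3 = -⅔ + ((2 + y)/(6 + y))/3 = -⅔ + (2 + y)/(3*(6 + y)))
b(v) = √671/11 (b(v) = √((-10 - 1*5)/(3*(6 + 5)) + 6) = √((⅓)*(-10 - 5)/11 + 6) = √((⅓)*(1/11)*(-15) + 6) = √(-5/11 + 6) = √(61/11) = √671/11)
o = 2*I*√19 (o = √(-76) = 2*I*√19 ≈ 8.7178*I)
(b(7)*o)*(-A(13, 6)) = ((√671/11)*(2*I*√19))*(-1*6) = (2*I*√12749/11)*(-6) = -12*I*√12749/11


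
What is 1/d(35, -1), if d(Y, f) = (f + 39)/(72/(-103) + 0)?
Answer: -36/1957 ≈ -0.018396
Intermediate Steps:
d(Y, f) = -1339/24 - 103*f/72 (d(Y, f) = (39 + f)/(72*(-1/103) + 0) = (39 + f)/(-72/103 + 0) = (39 + f)/(-72/103) = (39 + f)*(-103/72) = -1339/24 - 103*f/72)
1/d(35, -1) = 1/(-1339/24 - 103/72*(-1)) = 1/(-1339/24 + 103/72) = 1/(-1957/36) = -36/1957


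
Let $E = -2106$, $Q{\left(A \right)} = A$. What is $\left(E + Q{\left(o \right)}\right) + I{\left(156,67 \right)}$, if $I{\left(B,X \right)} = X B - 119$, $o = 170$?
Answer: $8397$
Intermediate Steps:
$I{\left(B,X \right)} = -119 + B X$ ($I{\left(B,X \right)} = B X - 119 = -119 + B X$)
$\left(E + Q{\left(o \right)}\right) + I{\left(156,67 \right)} = \left(-2106 + 170\right) + \left(-119 + 156 \cdot 67\right) = -1936 + \left(-119 + 10452\right) = -1936 + 10333 = 8397$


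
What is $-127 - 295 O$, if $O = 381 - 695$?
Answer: $92503$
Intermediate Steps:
$O = -314$ ($O = 381 - 695 = -314$)
$-127 - 295 O = -127 - -92630 = -127 + 92630 = 92503$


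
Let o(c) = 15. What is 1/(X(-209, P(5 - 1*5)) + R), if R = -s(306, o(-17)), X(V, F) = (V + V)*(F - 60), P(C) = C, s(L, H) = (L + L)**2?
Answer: -1/349464 ≈ -2.8615e-6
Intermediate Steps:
s(L, H) = 4*L**2 (s(L, H) = (2*L)**2 = 4*L**2)
X(V, F) = 2*V*(-60 + F) (X(V, F) = (2*V)*(-60 + F) = 2*V*(-60 + F))
R = -374544 (R = -4*306**2 = -4*93636 = -1*374544 = -374544)
1/(X(-209, P(5 - 1*5)) + R) = 1/(2*(-209)*(-60 + (5 - 1*5)) - 374544) = 1/(2*(-209)*(-60 + (5 - 5)) - 374544) = 1/(2*(-209)*(-60 + 0) - 374544) = 1/(2*(-209)*(-60) - 374544) = 1/(25080 - 374544) = 1/(-349464) = -1/349464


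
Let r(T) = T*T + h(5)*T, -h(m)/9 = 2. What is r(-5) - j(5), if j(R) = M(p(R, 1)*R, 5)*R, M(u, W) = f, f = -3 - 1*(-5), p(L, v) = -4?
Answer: 105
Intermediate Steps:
h(m) = -18 (h(m) = -9*2 = -18)
f = 2 (f = -3 + 5 = 2)
M(u, W) = 2
j(R) = 2*R
r(T) = T² - 18*T (r(T) = T*T - 18*T = T² - 18*T)
r(-5) - j(5) = -5*(-18 - 5) - 2*5 = -5*(-23) - 1*10 = 115 - 10 = 105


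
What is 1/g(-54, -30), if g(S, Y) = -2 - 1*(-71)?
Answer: 1/69 ≈ 0.014493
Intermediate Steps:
g(S, Y) = 69 (g(S, Y) = -2 + 71 = 69)
1/g(-54, -30) = 1/69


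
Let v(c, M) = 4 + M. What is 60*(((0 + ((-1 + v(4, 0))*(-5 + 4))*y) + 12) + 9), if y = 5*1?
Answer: 360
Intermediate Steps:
y = 5
60*(((0 + ((-1 + v(4, 0))*(-5 + 4))*y) + 12) + 9) = 60*(((0 + ((-1 + (4 + 0))*(-5 + 4))*5) + 12) + 9) = 60*(((0 + ((-1 + 4)*(-1))*5) + 12) + 9) = 60*(((0 + (3*(-1))*5) + 12) + 9) = 60*(((0 - 3*5) + 12) + 9) = 60*(((0 - 15) + 12) + 9) = 60*((-15 + 12) + 9) = 60*(-3 + 9) = 60*6 = 360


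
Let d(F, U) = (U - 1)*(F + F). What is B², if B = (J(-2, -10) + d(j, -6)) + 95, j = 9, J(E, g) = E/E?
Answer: 900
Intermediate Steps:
J(E, g) = 1
d(F, U) = 2*F*(-1 + U) (d(F, U) = (-1 + U)*(2*F) = 2*F*(-1 + U))
B = -30 (B = (1 + 2*9*(-1 - 6)) + 95 = (1 + 2*9*(-7)) + 95 = (1 - 126) + 95 = -125 + 95 = -30)
B² = (-30)² = 900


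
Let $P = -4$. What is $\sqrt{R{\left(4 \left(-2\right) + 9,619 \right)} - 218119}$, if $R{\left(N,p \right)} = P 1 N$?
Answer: $i \sqrt{218123} \approx 467.04 i$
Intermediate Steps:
$R{\left(N,p \right)} = - 4 N$ ($R{\left(N,p \right)} = \left(-4\right) 1 N = - 4 N$)
$\sqrt{R{\left(4 \left(-2\right) + 9,619 \right)} - 218119} = \sqrt{- 4 \left(4 \left(-2\right) + 9\right) - 218119} = \sqrt{- 4 \left(-8 + 9\right) - 218119} = \sqrt{\left(-4\right) 1 - 218119} = \sqrt{-4 - 218119} = \sqrt{-218123} = i \sqrt{218123}$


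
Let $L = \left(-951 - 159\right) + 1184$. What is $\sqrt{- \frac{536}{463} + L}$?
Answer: $\frac{\sqrt{15615138}}{463} \approx 8.5348$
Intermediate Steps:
$L = 74$ ($L = -1110 + 1184 = 74$)
$\sqrt{- \frac{536}{463} + L} = \sqrt{- \frac{536}{463} + 74} = \sqrt{\frac{33726}{463}} = \frac{\sqrt{15615138}}{463}$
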